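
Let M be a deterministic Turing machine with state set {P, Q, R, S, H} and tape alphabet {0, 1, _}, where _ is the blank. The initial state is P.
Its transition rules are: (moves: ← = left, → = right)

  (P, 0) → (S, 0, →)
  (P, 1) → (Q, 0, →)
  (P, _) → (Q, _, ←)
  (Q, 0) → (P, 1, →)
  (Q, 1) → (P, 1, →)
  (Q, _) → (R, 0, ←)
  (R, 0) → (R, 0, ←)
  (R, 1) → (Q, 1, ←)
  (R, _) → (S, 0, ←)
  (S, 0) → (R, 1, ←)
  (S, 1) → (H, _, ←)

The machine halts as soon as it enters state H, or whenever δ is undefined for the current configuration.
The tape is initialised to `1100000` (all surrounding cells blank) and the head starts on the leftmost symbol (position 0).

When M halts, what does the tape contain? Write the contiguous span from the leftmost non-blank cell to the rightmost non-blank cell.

10111010

state=P head=0 tape=[1]100000__   (P,1)→(Q,0,→)
state=Q head=1 tape=0[1]00000__   (Q,1)→(P,1,→)
state=P head=2 tape=01[0]0000__   (P,0)→(S,0,→)
state=S head=3 tape=010[0]000__   (S,0)→(R,1,←)
state=R head=2 tape=01[0]1000__   (R,0)→(R,0,←)
state=R head=1 tape=0[1]01000__   (R,1)→(Q,1,←)
state=Q head=0 tape=[0]101000__   (Q,0)→(P,1,→)
state=P head=1 tape=1[1]01000__   (P,1)→(Q,0,→)
state=Q head=2 tape=10[0]1000__   (Q,0)→(P,1,→)
state=P head=3 tape=101[1]000__   (P,1)→(Q,0,→)
state=Q head=4 tape=1010[0]00__   (Q,0)→(P,1,→)
state=P head=5 tape=10101[0]0__   (P,0)→(S,0,→)
state=S head=6 tape=101010[0]__   (S,0)→(R,1,←)
state=R head=5 tape=10101[0]1__   (R,0)→(R,0,←)
state=R head=4 tape=1010[1]01__   (R,1)→(Q,1,←)
state=Q head=3 tape=101[0]101__   (Q,0)→(P,1,→)
state=P head=4 tape=1011[1]01__   (P,1)→(Q,0,→)
state=Q head=5 tape=10110[0]1__   (Q,0)→(P,1,→)
state=P head=6 tape=101101[1]__   (P,1)→(Q,0,→)
state=Q head=7 tape=1011010[_]_   (Q,_)→(R,0,←)
state=R head=6 tape=101101[0]0_   (R,0)→(R,0,←)
state=R head=5 tape=10110[1]00_   (R,1)→(Q,1,←)
state=Q head=4 tape=1011[0]100_   (Q,0)→(P,1,→)
state=P head=5 tape=10111[1]00_   (P,1)→(Q,0,→)
state=Q head=6 tape=101110[0]0_   (Q,0)→(P,1,→)
state=P head=7 tape=1011101[0]_   (P,0)→(S,0,→)
state=S head=8 tape=10111010[_]
The non-blank tape span at halt is 10111010.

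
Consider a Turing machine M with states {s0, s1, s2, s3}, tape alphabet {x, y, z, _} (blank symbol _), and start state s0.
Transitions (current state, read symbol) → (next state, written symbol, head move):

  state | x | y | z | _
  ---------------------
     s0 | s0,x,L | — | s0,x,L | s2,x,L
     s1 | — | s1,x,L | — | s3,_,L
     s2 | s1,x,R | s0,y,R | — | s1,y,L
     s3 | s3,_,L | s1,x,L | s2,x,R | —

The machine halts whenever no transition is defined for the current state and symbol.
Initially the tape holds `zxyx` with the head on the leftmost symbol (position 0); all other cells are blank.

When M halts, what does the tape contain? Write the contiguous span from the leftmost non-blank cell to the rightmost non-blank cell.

s0 | ____[z]xyx   read z → write x, move L, go to s0
s0 | ___[_]xxyx   read _ → write x, move L, go to s2
s2 | __[_]xxxyx   read _ → write y, move L, go to s1
s1 | _[_]yxxxyx   read _ → write _, move L, go to s3
s3 | [_]_yxxxyx
The non-blank tape span at halt is yxxxyx.

yxxxyx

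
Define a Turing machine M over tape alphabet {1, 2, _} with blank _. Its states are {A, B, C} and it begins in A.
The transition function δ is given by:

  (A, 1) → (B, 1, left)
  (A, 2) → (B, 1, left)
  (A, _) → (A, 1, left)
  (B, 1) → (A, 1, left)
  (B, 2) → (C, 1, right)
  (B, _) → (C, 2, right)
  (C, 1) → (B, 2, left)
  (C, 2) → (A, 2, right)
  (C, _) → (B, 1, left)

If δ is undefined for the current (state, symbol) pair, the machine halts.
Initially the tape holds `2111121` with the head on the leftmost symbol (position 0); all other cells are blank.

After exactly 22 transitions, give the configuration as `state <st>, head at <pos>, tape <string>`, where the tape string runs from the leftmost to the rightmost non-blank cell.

state C, head at -2, tape 1212211121

state=A head=0 tape=___[2]111121   (A,2)→(B,1,left)
state=B head=-1 tape=__[_]1111121   (B,_)→(C,2,right)
state=C head=0 tape=__2[1]111121   (C,1)→(B,2,left)
state=B head=-1 tape=__[2]2111121   (B,2)→(C,1,right)
state=C head=0 tape=__1[2]111121   (C,2)→(A,2,right)
state=A head=1 tape=__12[1]11121   (A,1)→(B,1,left)
state=B head=0 tape=__1[2]111121   (B,2)→(C,1,right)
state=C head=1 tape=__11[1]11121   (C,1)→(B,2,left)
state=B head=0 tape=__1[1]211121   (B,1)→(A,1,left)
state=A head=-1 tape=__[1]1211121   (A,1)→(B,1,left)
state=B head=-2 tape=_[_]11211121   (B,_)→(C,2,right)
state=C head=-1 tape=_2[1]1211121   (C,1)→(B,2,left)
state=B head=-2 tape=_[2]21211121   (B,2)→(C,1,right)
state=C head=-1 tape=_1[2]1211121   (C,2)→(A,2,right)
state=A head=0 tape=_12[1]211121   (A,1)→(B,1,left)
state=B head=-1 tape=_1[2]1211121   (B,2)→(C,1,right)
state=C head=0 tape=_11[1]211121   (C,1)→(B,2,left)
state=B head=-1 tape=_1[1]2211121   (B,1)→(A,1,left)
state=A head=-2 tape=_[1]12211121   (A,1)→(B,1,left)
state=B head=-3 tape=[_]112211121   (B,_)→(C,2,right)
state=C head=-2 tape=2[1]12211121   (C,1)→(B,2,left)
state=B head=-3 tape=[2]212211121   (B,2)→(C,1,right)
state=C head=-2 tape=1[2]12211121
After 22 steps: state C, head at -2, tape 1212211121.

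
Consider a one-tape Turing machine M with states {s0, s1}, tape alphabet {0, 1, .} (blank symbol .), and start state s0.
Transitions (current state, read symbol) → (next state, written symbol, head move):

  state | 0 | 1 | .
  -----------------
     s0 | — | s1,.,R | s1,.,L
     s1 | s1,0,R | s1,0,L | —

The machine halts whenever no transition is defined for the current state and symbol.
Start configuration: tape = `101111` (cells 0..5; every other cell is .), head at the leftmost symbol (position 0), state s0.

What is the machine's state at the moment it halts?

s1

state=s0 head=0 tape=[1]01111.   (s0,1)→(s1,.,R)
state=s1 head=1 tape=.[0]1111.   (s1,0)→(s1,0,R)
state=s1 head=2 tape=.0[1]111.   (s1,1)→(s1,0,L)
state=s1 head=1 tape=.[0]0111.   (s1,0)→(s1,0,R)
state=s1 head=2 tape=.0[0]111.   (s1,0)→(s1,0,R)
state=s1 head=3 tape=.00[1]11.   (s1,1)→(s1,0,L)
state=s1 head=2 tape=.0[0]011.   (s1,0)→(s1,0,R)
state=s1 head=3 tape=.00[0]11.   (s1,0)→(s1,0,R)
state=s1 head=4 tape=.000[1]1.   (s1,1)→(s1,0,L)
state=s1 head=3 tape=.00[0]01.   (s1,0)→(s1,0,R)
state=s1 head=4 tape=.000[0]1.   (s1,0)→(s1,0,R)
state=s1 head=5 tape=.0000[1].   (s1,1)→(s1,0,L)
state=s1 head=4 tape=.000[0]0.   (s1,0)→(s1,0,R)
state=s1 head=5 tape=.0000[0].   (s1,0)→(s1,0,R)
state=s1 head=6 tape=.00000[.]
No transition is defined for (s1, .); M halts in state s1.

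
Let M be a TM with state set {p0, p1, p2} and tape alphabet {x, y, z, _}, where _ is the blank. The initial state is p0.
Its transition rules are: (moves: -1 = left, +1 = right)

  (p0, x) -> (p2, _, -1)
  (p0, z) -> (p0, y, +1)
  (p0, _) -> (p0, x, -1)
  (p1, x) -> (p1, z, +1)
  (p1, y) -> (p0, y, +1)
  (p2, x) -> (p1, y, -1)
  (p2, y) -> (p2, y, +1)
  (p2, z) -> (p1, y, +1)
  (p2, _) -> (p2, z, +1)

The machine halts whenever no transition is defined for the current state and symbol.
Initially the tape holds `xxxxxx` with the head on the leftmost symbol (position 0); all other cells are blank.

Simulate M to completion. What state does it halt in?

state=p0 head=0 tape=_[x]xxxxx   (p0,x)→(p2,_,-1)
state=p2 head=-1 tape=[_]_xxxxx   (p2,_)→(p2,z,+1)
state=p2 head=0 tape=z[_]xxxxx   (p2,_)→(p2,z,+1)
state=p2 head=1 tape=zz[x]xxxx   (p2,x)→(p1,y,-1)
state=p1 head=0 tape=z[z]yxxxx
No transition is defined for (p1, z); M halts in state p1.

p1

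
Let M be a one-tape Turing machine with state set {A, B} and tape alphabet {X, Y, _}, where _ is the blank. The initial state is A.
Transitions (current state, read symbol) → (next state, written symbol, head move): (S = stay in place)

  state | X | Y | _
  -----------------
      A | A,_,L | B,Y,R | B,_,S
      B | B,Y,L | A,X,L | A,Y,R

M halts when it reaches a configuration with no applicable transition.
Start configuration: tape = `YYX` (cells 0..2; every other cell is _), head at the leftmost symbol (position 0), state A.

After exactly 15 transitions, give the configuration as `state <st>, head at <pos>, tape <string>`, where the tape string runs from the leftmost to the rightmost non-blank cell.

state B, head at 0, tape YYYY

A | _[Y]YX   read Y → write Y, move R, go to B
B | _Y[Y]X   read Y → write X, move L, go to A
A | _[Y]XX   read Y → write Y, move R, go to B
B | _Y[X]X   read X → write Y, move L, go to B
B | _[Y]YX   read Y → write X, move L, go to A
A | [_]XYX   read _ → write _, move S, go to B
B | [_]XYX   read _ → write Y, move R, go to A
A | Y[X]YX   read X → write _, move L, go to A
A | [Y]_YX   read Y → write Y, move R, go to B
B | Y[_]YX   read _ → write Y, move R, go to A
A | YY[Y]X   read Y → write Y, move R, go to B
B | YYY[X]   read X → write Y, move L, go to B
B | YY[Y]Y   read Y → write X, move L, go to A
A | Y[Y]XY   read Y → write Y, move R, go to B
B | YY[X]Y   read X → write Y, move L, go to B
B | Y[Y]YY
After 15 steps: state B, head at 0, tape YYYY.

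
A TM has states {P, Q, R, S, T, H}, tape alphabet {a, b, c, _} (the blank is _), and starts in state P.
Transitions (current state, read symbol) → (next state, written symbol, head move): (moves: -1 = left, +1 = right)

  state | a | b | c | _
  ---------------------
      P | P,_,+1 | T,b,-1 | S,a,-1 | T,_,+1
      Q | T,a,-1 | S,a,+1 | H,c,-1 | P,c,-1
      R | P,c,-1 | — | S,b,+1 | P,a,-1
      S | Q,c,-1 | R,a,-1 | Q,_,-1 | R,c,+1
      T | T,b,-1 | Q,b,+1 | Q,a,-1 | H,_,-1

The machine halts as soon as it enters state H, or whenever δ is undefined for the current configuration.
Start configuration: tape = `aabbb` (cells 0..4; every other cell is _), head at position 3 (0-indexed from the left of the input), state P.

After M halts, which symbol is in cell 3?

c

state=P head=3 tape=__aab[b]b   (P,b)→(T,b,-1)
state=T head=2 tape=__aa[b]bb   (T,b)→(Q,b,+1)
state=Q head=3 tape=__aab[b]b   (Q,b)→(S,a,+1)
state=S head=4 tape=__aaba[b]   (S,b)→(R,a,-1)
state=R head=3 tape=__aab[a]a   (R,a)→(P,c,-1)
state=P head=2 tape=__aa[b]ca   (P,b)→(T,b,-1)
state=T head=1 tape=__a[a]bca   (T,a)→(T,b,-1)
state=T head=0 tape=__[a]bbca   (T,a)→(T,b,-1)
state=T head=-1 tape=_[_]bbbca   (T,_)→(H,_,-1)
state=H head=-2 tape=[_]_bbbca
Cell 3 holds c when M halts.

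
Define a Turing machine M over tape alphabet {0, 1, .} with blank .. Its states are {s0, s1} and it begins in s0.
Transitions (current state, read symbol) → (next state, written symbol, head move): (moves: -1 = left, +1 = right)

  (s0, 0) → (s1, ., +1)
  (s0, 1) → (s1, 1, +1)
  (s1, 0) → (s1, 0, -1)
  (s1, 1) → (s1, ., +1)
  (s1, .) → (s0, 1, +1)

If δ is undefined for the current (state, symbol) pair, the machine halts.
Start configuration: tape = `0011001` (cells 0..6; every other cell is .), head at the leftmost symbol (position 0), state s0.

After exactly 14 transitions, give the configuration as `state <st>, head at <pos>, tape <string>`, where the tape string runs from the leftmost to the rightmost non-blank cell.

state=s0 head=0 tape=[0]011001..   (s0,0)→(s1,.,+1)
state=s1 head=1 tape=.[0]11001..   (s1,0)→(s1,0,-1)
state=s1 head=0 tape=[.]011001..   (s1,.)→(s0,1,+1)
state=s0 head=1 tape=1[0]11001..   (s0,0)→(s1,.,+1)
state=s1 head=2 tape=1.[1]1001..   (s1,1)→(s1,.,+1)
state=s1 head=3 tape=1..[1]001..   (s1,1)→(s1,.,+1)
state=s1 head=4 tape=1...[0]01..   (s1,0)→(s1,0,-1)
state=s1 head=3 tape=1..[.]001..   (s1,.)→(s0,1,+1)
state=s0 head=4 tape=1..1[0]01..   (s0,0)→(s1,.,+1)
state=s1 head=5 tape=1..1.[0]1..   (s1,0)→(s1,0,-1)
state=s1 head=4 tape=1..1[.]01..   (s1,.)→(s0,1,+1)
state=s0 head=5 tape=1..11[0]1..   (s0,0)→(s1,.,+1)
state=s1 head=6 tape=1..11.[1]..   (s1,1)→(s1,.,+1)
state=s1 head=7 tape=1..11..[.].   (s1,.)→(s0,1,+1)
state=s0 head=8 tape=1..11..1[.]
After 14 steps: state s0, head at 8, tape 1..11..1.

state s0, head at 8, tape 1..11..1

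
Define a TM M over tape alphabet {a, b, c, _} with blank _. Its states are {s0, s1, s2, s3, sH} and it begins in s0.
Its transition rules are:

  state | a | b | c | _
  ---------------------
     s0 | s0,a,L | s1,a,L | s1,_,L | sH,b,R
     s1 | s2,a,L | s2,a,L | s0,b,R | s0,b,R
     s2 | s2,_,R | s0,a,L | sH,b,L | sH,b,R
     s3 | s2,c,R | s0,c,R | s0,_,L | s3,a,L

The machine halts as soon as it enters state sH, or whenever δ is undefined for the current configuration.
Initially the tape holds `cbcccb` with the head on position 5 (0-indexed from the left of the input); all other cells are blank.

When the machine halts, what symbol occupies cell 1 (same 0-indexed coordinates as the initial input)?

a

state=s0 head=5 tape=_cbccc[b]   (s0,b)→(s1,a,L)
state=s1 head=4 tape=_cbcc[c]a   (s1,c)→(s0,b,R)
state=s0 head=5 tape=_cbccb[a]   (s0,a)→(s0,a,L)
state=s0 head=4 tape=_cbcc[b]a   (s0,b)→(s1,a,L)
state=s1 head=3 tape=_cbc[c]aa   (s1,c)→(s0,b,R)
state=s0 head=4 tape=_cbcb[a]a   (s0,a)→(s0,a,L)
state=s0 head=3 tape=_cbc[b]aa   (s0,b)→(s1,a,L)
state=s1 head=2 tape=_cb[c]aaa   (s1,c)→(s0,b,R)
state=s0 head=3 tape=_cbb[a]aa   (s0,a)→(s0,a,L)
state=s0 head=2 tape=_cb[b]aaa   (s0,b)→(s1,a,L)
state=s1 head=1 tape=_c[b]aaaa   (s1,b)→(s2,a,L)
state=s2 head=0 tape=_[c]aaaaa   (s2,c)→(sH,b,L)
state=sH head=-1 tape=[_]baaaaa
Cell 1 holds a when M halts.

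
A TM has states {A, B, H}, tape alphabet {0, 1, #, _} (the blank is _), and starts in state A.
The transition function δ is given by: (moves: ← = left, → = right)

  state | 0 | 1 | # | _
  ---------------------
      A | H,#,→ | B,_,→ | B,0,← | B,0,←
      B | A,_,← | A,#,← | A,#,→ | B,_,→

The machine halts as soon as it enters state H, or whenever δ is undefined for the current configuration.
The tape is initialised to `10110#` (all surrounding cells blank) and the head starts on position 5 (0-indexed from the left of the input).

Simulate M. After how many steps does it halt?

11

A | 10110[#]   read # → write 0, move ←, go to B
B | 1011[0]0   read 0 → write _, move ←, go to A
A | 101[1]_0   read 1 → write _, move →, go to B
B | 101_[_]0   read _ → write _, move →, go to B
B | 101__[0]   read 0 → write _, move ←, go to A
A | 101_[_]_   read _ → write 0, move ←, go to B
B | 101[_]0_   read _ → write _, move →, go to B
B | 101_[0]_   read 0 → write _, move ←, go to A
A | 101[_]__   read _ → write 0, move ←, go to B
B | 10[1]0__   read 1 → write #, move ←, go to A
A | 1[0]#0__   read 0 → write #, move →, go to H
H | 1#[#]0__
M halts after 11 transitions.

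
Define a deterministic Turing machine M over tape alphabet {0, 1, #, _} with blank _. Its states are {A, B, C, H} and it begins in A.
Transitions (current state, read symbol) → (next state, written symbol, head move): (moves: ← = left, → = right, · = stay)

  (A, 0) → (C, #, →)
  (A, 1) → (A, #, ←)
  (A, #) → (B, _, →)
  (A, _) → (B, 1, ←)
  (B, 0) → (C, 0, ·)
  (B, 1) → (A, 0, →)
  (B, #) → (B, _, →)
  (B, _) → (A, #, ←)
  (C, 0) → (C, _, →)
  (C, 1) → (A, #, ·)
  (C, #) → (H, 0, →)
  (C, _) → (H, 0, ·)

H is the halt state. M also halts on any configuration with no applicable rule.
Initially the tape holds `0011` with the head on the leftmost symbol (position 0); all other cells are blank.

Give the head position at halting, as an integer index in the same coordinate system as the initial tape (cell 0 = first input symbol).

state=A head=0 tape=[0]011____   (A,0)→(C,#,→)
state=C head=1 tape=#[0]11____   (C,0)→(C,_,→)
state=C head=2 tape=#_[1]1____   (C,1)→(A,#,·)
state=A head=2 tape=#_[#]1____   (A,#)→(B,_,→)
state=B head=3 tape=#__[1]____   (B,1)→(A,0,→)
state=A head=4 tape=#__0[_]___   (A,_)→(B,1,←)
state=B head=3 tape=#__[0]1___   (B,0)→(C,0,·)
state=C head=3 tape=#__[0]1___   (C,0)→(C,_,→)
state=C head=4 tape=#___[1]___   (C,1)→(A,#,·)
state=A head=4 tape=#___[#]___   (A,#)→(B,_,→)
state=B head=5 tape=#____[_]__   (B,_)→(A,#,←)
state=A head=4 tape=#___[_]#__   (A,_)→(B,1,←)
state=B head=3 tape=#__[_]1#__   (B,_)→(A,#,←)
state=A head=2 tape=#_[_]#1#__   (A,_)→(B,1,←)
state=B head=1 tape=#[_]1#1#__   (B,_)→(A,#,←)
state=A head=0 tape=[#]#1#1#__   (A,#)→(B,_,→)
state=B head=1 tape=_[#]1#1#__   (B,#)→(B,_,→)
state=B head=2 tape=__[1]#1#__   (B,1)→(A,0,→)
state=A head=3 tape=__0[#]1#__   (A,#)→(B,_,→)
state=B head=4 tape=__0_[1]#__   (B,1)→(A,0,→)
state=A head=5 tape=__0_0[#]__   (A,#)→(B,_,→)
state=B head=6 tape=__0_0_[_]_   (B,_)→(A,#,←)
state=A head=5 tape=__0_0[_]#_   (A,_)→(B,1,←)
state=B head=4 tape=__0_[0]1#_   (B,0)→(C,0,·)
state=C head=4 tape=__0_[0]1#_   (C,0)→(C,_,→)
state=C head=5 tape=__0__[1]#_   (C,1)→(A,#,·)
state=A head=5 tape=__0__[#]#_   (A,#)→(B,_,→)
state=B head=6 tape=__0___[#]_   (B,#)→(B,_,→)
state=B head=7 tape=__0____[_]   (B,_)→(A,#,←)
state=A head=6 tape=__0___[_]#   (A,_)→(B,1,←)
state=B head=5 tape=__0__[_]1#   (B,_)→(A,#,←)
state=A head=4 tape=__0_[_]#1#   (A,_)→(B,1,←)
state=B head=3 tape=__0[_]1#1#   (B,_)→(A,#,←)
state=A head=2 tape=__[0]#1#1#   (A,0)→(C,#,→)
state=C head=3 tape=__#[#]1#1#   (C,#)→(H,0,→)
state=H head=4 tape=__#0[1]#1#
At halt the head is at cell 4.

4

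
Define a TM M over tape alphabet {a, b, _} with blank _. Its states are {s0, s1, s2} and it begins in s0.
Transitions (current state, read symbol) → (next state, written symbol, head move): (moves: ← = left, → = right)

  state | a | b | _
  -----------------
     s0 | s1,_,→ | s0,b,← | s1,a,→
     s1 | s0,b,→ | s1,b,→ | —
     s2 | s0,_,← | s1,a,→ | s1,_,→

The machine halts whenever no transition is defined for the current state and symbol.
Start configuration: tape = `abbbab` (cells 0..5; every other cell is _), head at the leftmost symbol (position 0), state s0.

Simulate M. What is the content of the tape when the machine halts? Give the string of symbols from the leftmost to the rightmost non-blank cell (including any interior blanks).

s0 | [a]bbbab_   read a → write _, move →, go to s1
s1 | _[b]bbab_   read b → write b, move →, go to s1
s1 | _b[b]bab_   read b → write b, move →, go to s1
s1 | _bb[b]ab_   read b → write b, move →, go to s1
s1 | _bbb[a]b_   read a → write b, move →, go to s0
s0 | _bbbb[b]_   read b → write b, move ←, go to s0
s0 | _bbb[b]b_   read b → write b, move ←, go to s0
s0 | _bb[b]bb_   read b → write b, move ←, go to s0
s0 | _b[b]bbb_   read b → write b, move ←, go to s0
s0 | _[b]bbbb_   read b → write b, move ←, go to s0
s0 | [_]bbbbb_   read _ → write a, move →, go to s1
s1 | a[b]bbbb_   read b → write b, move →, go to s1
s1 | ab[b]bbb_   read b → write b, move →, go to s1
s1 | abb[b]bb_   read b → write b, move →, go to s1
s1 | abbb[b]b_   read b → write b, move →, go to s1
s1 | abbbb[b]_   read b → write b, move →, go to s1
s1 | abbbbb[_]
The non-blank tape span at halt is abbbbb.

abbbbb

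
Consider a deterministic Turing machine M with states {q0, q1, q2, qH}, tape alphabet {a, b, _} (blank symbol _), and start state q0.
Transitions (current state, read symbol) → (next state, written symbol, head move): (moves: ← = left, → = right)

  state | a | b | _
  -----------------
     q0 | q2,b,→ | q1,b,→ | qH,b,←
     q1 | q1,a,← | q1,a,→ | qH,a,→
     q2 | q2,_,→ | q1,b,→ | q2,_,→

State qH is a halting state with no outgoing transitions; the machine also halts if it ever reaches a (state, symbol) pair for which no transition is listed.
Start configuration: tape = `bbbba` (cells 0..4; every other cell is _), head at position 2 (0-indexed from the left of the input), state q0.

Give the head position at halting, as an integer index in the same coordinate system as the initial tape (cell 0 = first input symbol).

0

q0 | _bb[b]ba   read b → write b, move →, go to q1
q1 | _bbb[b]a   read b → write a, move →, go to q1
q1 | _bbba[a]   read a → write a, move ←, go to q1
q1 | _bbb[a]a   read a → write a, move ←, go to q1
q1 | _bb[b]aa   read b → write a, move →, go to q1
q1 | _bba[a]a   read a → write a, move ←, go to q1
q1 | _bb[a]aa   read a → write a, move ←, go to q1
q1 | _b[b]aaa   read b → write a, move →, go to q1
q1 | _ba[a]aa   read a → write a, move ←, go to q1
q1 | _b[a]aaa   read a → write a, move ←, go to q1
q1 | _[b]aaaa   read b → write a, move →, go to q1
q1 | _a[a]aaa   read a → write a, move ←, go to q1
q1 | _[a]aaaa   read a → write a, move ←, go to q1
q1 | [_]aaaaa   read _ → write a, move →, go to qH
qH | a[a]aaaa
At halt the head is at cell 0.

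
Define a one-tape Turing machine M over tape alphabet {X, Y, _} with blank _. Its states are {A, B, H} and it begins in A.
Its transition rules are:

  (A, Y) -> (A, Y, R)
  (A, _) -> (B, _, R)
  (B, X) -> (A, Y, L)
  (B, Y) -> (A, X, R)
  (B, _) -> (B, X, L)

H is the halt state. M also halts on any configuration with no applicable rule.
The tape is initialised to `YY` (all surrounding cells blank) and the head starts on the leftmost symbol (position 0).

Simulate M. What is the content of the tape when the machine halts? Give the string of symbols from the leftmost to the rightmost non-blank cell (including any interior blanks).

YXXX

state=A head=0 tape=[Y]Y__   (A,Y)→(A,Y,R)
state=A head=1 tape=Y[Y]__   (A,Y)→(A,Y,R)
state=A head=2 tape=YY[_]_   (A,_)→(B,_,R)
state=B head=3 tape=YY_[_]   (B,_)→(B,X,L)
state=B head=2 tape=YY[_]X   (B,_)→(B,X,L)
state=B head=1 tape=Y[Y]XX   (B,Y)→(A,X,R)
state=A head=2 tape=YX[X]X
The non-blank tape span at halt is YXXX.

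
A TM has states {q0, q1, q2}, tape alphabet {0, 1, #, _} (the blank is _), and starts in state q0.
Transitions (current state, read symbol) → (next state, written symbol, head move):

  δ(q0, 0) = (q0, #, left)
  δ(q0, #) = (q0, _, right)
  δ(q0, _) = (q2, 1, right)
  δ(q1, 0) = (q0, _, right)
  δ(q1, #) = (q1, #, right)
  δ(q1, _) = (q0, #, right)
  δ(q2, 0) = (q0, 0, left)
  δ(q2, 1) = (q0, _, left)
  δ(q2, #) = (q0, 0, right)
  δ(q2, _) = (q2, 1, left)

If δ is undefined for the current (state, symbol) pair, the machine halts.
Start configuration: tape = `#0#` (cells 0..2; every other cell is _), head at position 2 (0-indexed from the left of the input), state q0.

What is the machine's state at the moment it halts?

q0

q0 | #0[#]__   read # → write _, move right, go to q0
q0 | #0_[_]_   read _ → write 1, move right, go to q2
q2 | #0_1[_]   read _ → write 1, move left, go to q2
q2 | #0_[1]1   read 1 → write _, move left, go to q0
q0 | #0[_]_1   read _ → write 1, move right, go to q2
q2 | #01[_]1   read _ → write 1, move left, go to q2
q2 | #0[1]11   read 1 → write _, move left, go to q0
q0 | #[0]_11   read 0 → write #, move left, go to q0
q0 | [#]#_11   read # → write _, move right, go to q0
q0 | _[#]_11   read # → write _, move right, go to q0
q0 | __[_]11   read _ → write 1, move right, go to q2
q2 | __1[1]1   read 1 → write _, move left, go to q0
q0 | __[1]_1
No transition is defined for (q0, 1); M halts in state q0.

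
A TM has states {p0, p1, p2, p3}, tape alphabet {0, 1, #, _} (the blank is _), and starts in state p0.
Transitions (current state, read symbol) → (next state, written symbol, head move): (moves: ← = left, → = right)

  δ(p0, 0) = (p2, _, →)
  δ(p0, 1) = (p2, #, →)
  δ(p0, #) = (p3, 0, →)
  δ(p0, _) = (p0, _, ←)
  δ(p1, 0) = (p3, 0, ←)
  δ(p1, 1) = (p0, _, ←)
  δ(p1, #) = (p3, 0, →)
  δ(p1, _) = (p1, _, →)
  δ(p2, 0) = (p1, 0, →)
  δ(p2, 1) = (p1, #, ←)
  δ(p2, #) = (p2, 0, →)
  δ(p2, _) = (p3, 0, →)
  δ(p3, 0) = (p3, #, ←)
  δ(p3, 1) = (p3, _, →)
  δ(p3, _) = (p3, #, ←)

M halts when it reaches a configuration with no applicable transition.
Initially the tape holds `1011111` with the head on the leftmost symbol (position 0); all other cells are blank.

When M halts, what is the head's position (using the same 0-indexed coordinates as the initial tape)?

0

state=p0 head=0 tape=[1]011111_   (p0,1)→(p2,#,→)
state=p2 head=1 tape=#[0]11111_   (p2,0)→(p1,0,→)
state=p1 head=2 tape=#0[1]1111_   (p1,1)→(p0,_,←)
state=p0 head=1 tape=#[0]_1111_   (p0,0)→(p2,_,→)
state=p2 head=2 tape=#_[_]1111_   (p2,_)→(p3,0,→)
state=p3 head=3 tape=#_0[1]111_   (p3,1)→(p3,_,→)
state=p3 head=4 tape=#_0_[1]11_   (p3,1)→(p3,_,→)
state=p3 head=5 tape=#_0__[1]1_   (p3,1)→(p3,_,→)
state=p3 head=6 tape=#_0___[1]_   (p3,1)→(p3,_,→)
state=p3 head=7 tape=#_0____[_]   (p3,_)→(p3,#,←)
state=p3 head=6 tape=#_0___[_]#   (p3,_)→(p3,#,←)
state=p3 head=5 tape=#_0__[_]##   (p3,_)→(p3,#,←)
state=p3 head=4 tape=#_0_[_]###   (p3,_)→(p3,#,←)
state=p3 head=3 tape=#_0[_]####   (p3,_)→(p3,#,←)
state=p3 head=2 tape=#_[0]#####   (p3,0)→(p3,#,←)
state=p3 head=1 tape=#[_]######   (p3,_)→(p3,#,←)
state=p3 head=0 tape=[#]#######
At halt the head is at cell 0.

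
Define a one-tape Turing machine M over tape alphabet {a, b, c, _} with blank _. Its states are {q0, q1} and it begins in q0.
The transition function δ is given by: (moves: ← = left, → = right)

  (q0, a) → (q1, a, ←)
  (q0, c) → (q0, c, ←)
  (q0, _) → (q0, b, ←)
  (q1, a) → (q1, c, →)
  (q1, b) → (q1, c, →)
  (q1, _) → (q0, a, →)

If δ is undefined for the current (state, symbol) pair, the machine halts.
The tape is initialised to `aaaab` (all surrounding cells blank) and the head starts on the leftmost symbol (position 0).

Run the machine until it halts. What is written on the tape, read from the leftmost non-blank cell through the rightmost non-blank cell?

q0 | _[a]aaab__   read a → write a, move ←, go to q1
q1 | [_]aaaab__   read _ → write a, move →, go to q0
q0 | a[a]aaab__   read a → write a, move ←, go to q1
q1 | [a]aaaab__   read a → write c, move →, go to q1
q1 | c[a]aaab__   read a → write c, move →, go to q1
q1 | cc[a]aab__   read a → write c, move →, go to q1
q1 | ccc[a]ab__   read a → write c, move →, go to q1
q1 | cccc[a]b__   read a → write c, move →, go to q1
q1 | ccccc[b]__   read b → write c, move →, go to q1
q1 | cccccc[_]_   read _ → write a, move →, go to q0
q0 | cccccca[_]   read _ → write b, move ←, go to q0
q0 | cccccc[a]b   read a → write a, move ←, go to q1
q1 | ccccc[c]ab
The non-blank tape span at halt is ccccccab.

ccccccab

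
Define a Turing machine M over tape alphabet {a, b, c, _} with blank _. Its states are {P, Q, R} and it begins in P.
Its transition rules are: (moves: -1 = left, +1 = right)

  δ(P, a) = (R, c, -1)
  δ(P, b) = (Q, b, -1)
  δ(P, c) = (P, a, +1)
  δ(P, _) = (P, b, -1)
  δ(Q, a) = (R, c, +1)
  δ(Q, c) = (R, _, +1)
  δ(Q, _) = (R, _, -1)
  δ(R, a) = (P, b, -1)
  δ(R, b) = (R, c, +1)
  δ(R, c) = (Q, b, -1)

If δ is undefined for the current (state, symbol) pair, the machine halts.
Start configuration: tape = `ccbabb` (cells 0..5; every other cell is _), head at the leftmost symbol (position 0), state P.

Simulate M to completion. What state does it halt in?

R

state=P head=0 tape=[c]cbabb_   (P,c)→(P,a,+1)
state=P head=1 tape=a[c]babb_   (P,c)→(P,a,+1)
state=P head=2 tape=aa[b]abb_   (P,b)→(Q,b,-1)
state=Q head=1 tape=a[a]babb_   (Q,a)→(R,c,+1)
state=R head=2 tape=ac[b]abb_   (R,b)→(R,c,+1)
state=R head=3 tape=acc[a]bb_   (R,a)→(P,b,-1)
state=P head=2 tape=ac[c]bbb_   (P,c)→(P,a,+1)
state=P head=3 tape=aca[b]bb_   (P,b)→(Q,b,-1)
state=Q head=2 tape=ac[a]bbb_   (Q,a)→(R,c,+1)
state=R head=3 tape=acc[b]bb_   (R,b)→(R,c,+1)
state=R head=4 tape=accc[b]b_   (R,b)→(R,c,+1)
state=R head=5 tape=acccc[b]_   (R,b)→(R,c,+1)
state=R head=6 tape=accccc[_]
No transition is defined for (R, _); M halts in state R.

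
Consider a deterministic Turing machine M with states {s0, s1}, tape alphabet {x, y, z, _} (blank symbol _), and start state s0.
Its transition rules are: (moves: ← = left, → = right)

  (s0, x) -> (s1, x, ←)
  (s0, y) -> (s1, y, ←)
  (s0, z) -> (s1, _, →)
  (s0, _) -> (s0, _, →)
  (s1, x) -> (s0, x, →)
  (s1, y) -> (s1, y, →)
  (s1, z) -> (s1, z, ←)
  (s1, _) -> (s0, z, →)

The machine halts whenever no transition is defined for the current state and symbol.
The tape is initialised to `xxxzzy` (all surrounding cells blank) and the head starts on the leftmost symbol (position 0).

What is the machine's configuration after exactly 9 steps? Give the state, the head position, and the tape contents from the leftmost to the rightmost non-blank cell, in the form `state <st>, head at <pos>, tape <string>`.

state s0, head at 1, tape z_xxxzzy

s0 | __[x]xxzzy   read x → write x, move ←, go to s1
s1 | _[_]xxxzzy   read _ → write z, move →, go to s0
s0 | _z[x]xxzzy   read x → write x, move ←, go to s1
s1 | _[z]xxxzzy   read z → write z, move ←, go to s1
s1 | [_]zxxxzzy   read _ → write z, move →, go to s0
s0 | z[z]xxxzzy   read z → write _, move →, go to s1
s1 | z_[x]xxzzy   read x → write x, move →, go to s0
s0 | z_x[x]xzzy   read x → write x, move ←, go to s1
s1 | z_[x]xxzzy   read x → write x, move →, go to s0
s0 | z_x[x]xzzy
After 9 steps: state s0, head at 1, tape z_xxxzzy.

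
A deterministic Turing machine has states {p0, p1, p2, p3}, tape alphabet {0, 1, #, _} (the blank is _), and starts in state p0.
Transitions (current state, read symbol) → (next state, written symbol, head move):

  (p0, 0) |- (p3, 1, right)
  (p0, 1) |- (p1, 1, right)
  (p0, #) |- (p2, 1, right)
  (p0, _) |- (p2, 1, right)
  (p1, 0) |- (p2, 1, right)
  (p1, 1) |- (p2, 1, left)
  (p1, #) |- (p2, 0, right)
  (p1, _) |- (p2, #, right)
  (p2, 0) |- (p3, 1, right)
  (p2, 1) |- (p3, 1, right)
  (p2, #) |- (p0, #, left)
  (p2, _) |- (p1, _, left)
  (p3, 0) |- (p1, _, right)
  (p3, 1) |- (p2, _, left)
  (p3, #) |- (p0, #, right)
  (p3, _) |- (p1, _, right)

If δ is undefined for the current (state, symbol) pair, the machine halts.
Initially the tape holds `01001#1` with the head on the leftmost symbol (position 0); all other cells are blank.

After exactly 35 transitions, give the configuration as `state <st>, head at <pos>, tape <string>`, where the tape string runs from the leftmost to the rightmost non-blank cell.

p0 | [0]1001#1_____   read 0 → write 1, move right, go to p3
p3 | 1[1]001#1_____   read 1 → write _, move left, go to p2
p2 | [1]_001#1_____   read 1 → write 1, move right, go to p3
p3 | 1[_]001#1_____   read _ → write _, move right, go to p1
p1 | 1_[0]01#1_____   read 0 → write 1, move right, go to p2
p2 | 1_1[0]1#1_____   read 0 → write 1, move right, go to p3
p3 | 1_11[1]#1_____   read 1 → write _, move left, go to p2
p2 | 1_1[1]_#1_____   read 1 → write 1, move right, go to p3
p3 | 1_11[_]#1_____   read _ → write _, move right, go to p1
p1 | 1_11_[#]1_____   read # → write 0, move right, go to p2
p2 | 1_11_0[1]_____   read 1 → write 1, move right, go to p3
p3 | 1_11_01[_]____   read _ → write _, move right, go to p1
p1 | 1_11_01_[_]___   read _ → write #, move right, go to p2
p2 | 1_11_01_#[_]__   read _ → write _, move left, go to p1
p1 | 1_11_01_[#]___   read # → write 0, move right, go to p2
p2 | 1_11_01_0[_]__   read _ → write _, move left, go to p1
p1 | 1_11_01_[0]___   read 0 → write 1, move right, go to p2
p2 | 1_11_01_1[_]__   read _ → write _, move left, go to p1
p1 | 1_11_01_[1]___   read 1 → write 1, move left, go to p2
p2 | 1_11_01[_]1___   read _ → write _, move left, go to p1
p1 | 1_11_0[1]_1___   read 1 → write 1, move left, go to p2
p2 | 1_11_[0]1_1___   read 0 → write 1, move right, go to p3
p3 | 1_11_1[1]_1___   read 1 → write _, move left, go to p2
p2 | 1_11_[1]__1___   read 1 → write 1, move right, go to p3
p3 | 1_11_1[_]_1___   read _ → write _, move right, go to p1
p1 | 1_11_1_[_]1___   read _ → write #, move right, go to p2
p2 | 1_11_1_#[1]___   read 1 → write 1, move right, go to p3
p3 | 1_11_1_#1[_]__   read _ → write _, move right, go to p1
p1 | 1_11_1_#1_[_]_   read _ → write #, move right, go to p2
p2 | 1_11_1_#1_#[_]   read _ → write _, move left, go to p1
p1 | 1_11_1_#1_[#]_   read # → write 0, move right, go to p2
p2 | 1_11_1_#1_0[_]   read _ → write _, move left, go to p1
p1 | 1_11_1_#1_[0]_   read 0 → write 1, move right, go to p2
p2 | 1_11_1_#1_1[_]   read _ → write _, move left, go to p1
p1 | 1_11_1_#1_[1]_   read 1 → write 1, move left, go to p2
p2 | 1_11_1_#1[_]1_
After 35 steps: state p2, head at 9, tape 1_11_1_#1_1.

state p2, head at 9, tape 1_11_1_#1_1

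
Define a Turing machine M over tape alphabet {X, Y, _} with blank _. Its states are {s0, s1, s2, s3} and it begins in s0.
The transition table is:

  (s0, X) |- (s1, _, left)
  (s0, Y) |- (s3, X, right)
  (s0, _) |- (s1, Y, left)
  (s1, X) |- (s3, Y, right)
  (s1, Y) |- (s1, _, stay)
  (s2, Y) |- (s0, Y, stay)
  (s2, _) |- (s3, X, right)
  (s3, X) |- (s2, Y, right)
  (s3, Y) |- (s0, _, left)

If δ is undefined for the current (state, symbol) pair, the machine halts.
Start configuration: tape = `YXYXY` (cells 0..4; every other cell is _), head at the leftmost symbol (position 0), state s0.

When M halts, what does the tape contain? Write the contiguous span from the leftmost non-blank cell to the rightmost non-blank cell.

XYXYX

state=s0 head=0 tape=[Y]XYXY_   (s0,Y)→(s3,X,right)
state=s3 head=1 tape=X[X]YXY_   (s3,X)→(s2,Y,right)
state=s2 head=2 tape=XY[Y]XY_   (s2,Y)→(s0,Y,stay)
state=s0 head=2 tape=XY[Y]XY_   (s0,Y)→(s3,X,right)
state=s3 head=3 tape=XYX[X]Y_   (s3,X)→(s2,Y,right)
state=s2 head=4 tape=XYXY[Y]_   (s2,Y)→(s0,Y,stay)
state=s0 head=4 tape=XYXY[Y]_   (s0,Y)→(s3,X,right)
state=s3 head=5 tape=XYXYX[_]
The non-blank tape span at halt is XYXYX.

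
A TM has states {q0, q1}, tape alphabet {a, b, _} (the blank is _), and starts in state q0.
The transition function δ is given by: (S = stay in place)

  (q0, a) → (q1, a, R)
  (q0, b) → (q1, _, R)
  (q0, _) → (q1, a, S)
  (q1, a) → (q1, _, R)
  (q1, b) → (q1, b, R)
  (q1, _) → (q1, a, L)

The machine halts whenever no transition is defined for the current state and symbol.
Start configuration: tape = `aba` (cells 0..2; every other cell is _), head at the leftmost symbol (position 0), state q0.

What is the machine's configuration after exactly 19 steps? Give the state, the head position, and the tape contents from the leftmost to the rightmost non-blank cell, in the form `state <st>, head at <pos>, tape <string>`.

state q1, head at 1, tape abaaaa

q0 | [a]ba___   read a → write a, move R, go to q1
q1 | a[b]a___   read b → write b, move R, go to q1
q1 | ab[a]___   read a → write _, move R, go to q1
q1 | ab_[_]__   read _ → write a, move L, go to q1
q1 | ab[_]a__   read _ → write a, move L, go to q1
q1 | a[b]aa__   read b → write b, move R, go to q1
q1 | ab[a]a__   read a → write _, move R, go to q1
q1 | ab_[a]__   read a → write _, move R, go to q1
q1 | ab__[_]_   read _ → write a, move L, go to q1
q1 | ab_[_]a_   read _ → write a, move L, go to q1
q1 | ab[_]aa_   read _ → write a, move L, go to q1
q1 | a[b]aaa_   read b → write b, move R, go to q1
q1 | ab[a]aa_   read a → write _, move R, go to q1
q1 | ab_[a]a_   read a → write _, move R, go to q1
q1 | ab__[a]_   read a → write _, move R, go to q1
q1 | ab___[_]   read _ → write a, move L, go to q1
q1 | ab__[_]a   read _ → write a, move L, go to q1
q1 | ab_[_]aa   read _ → write a, move L, go to q1
q1 | ab[_]aaa   read _ → write a, move L, go to q1
q1 | a[b]aaaa
After 19 steps: state q1, head at 1, tape abaaaa.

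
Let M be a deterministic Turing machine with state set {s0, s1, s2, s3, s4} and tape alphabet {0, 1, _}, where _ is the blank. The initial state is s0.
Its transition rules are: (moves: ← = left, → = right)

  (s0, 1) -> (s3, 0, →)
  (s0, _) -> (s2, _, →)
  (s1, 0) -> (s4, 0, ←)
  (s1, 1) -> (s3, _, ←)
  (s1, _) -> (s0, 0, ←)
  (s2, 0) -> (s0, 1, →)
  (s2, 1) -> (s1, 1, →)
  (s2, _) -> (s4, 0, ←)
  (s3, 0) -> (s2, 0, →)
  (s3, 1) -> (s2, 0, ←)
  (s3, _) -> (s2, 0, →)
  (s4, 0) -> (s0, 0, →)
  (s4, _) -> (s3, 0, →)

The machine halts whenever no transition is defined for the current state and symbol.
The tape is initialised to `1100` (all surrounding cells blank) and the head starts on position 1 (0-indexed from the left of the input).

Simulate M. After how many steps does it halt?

9

state=s0 head=1 tape=1[1]00___   (s0,1)→(s3,0,→)
state=s3 head=2 tape=10[0]0___   (s3,0)→(s2,0,→)
state=s2 head=3 tape=100[0]___   (s2,0)→(s0,1,→)
state=s0 head=4 tape=1001[_]__   (s0,_)→(s2,_,→)
state=s2 head=5 tape=1001_[_]_   (s2,_)→(s4,0,←)
state=s4 head=4 tape=1001[_]0_   (s4,_)→(s3,0,→)
state=s3 head=5 tape=10010[0]_   (s3,0)→(s2,0,→)
state=s2 head=6 tape=100100[_]   (s2,_)→(s4,0,←)
state=s4 head=5 tape=10010[0]0   (s4,0)→(s0,0,→)
state=s0 head=6 tape=100100[0]
M halts after 9 transitions.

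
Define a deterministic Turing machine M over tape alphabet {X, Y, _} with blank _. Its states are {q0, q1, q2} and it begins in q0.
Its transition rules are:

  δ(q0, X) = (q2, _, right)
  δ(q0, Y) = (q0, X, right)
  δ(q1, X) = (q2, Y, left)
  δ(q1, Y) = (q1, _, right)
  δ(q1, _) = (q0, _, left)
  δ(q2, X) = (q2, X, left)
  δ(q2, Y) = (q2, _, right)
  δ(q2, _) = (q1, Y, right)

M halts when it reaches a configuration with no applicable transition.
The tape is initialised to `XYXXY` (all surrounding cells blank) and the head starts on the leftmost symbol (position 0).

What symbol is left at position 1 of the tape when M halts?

_

q0 | [X]YXXY__   read X → write _, move right, go to q2
q2 | _[Y]XXY__   read Y → write _, move right, go to q2
q2 | __[X]XY__   read X → write X, move left, go to q2
q2 | _[_]XXY__   read _ → write Y, move right, go to q1
q1 | _Y[X]XY__   read X → write Y, move left, go to q2
q2 | _[Y]YXY__   read Y → write _, move right, go to q2
q2 | __[Y]XY__   read Y → write _, move right, go to q2
q2 | ___[X]Y__   read X → write X, move left, go to q2
q2 | __[_]XY__   read _ → write Y, move right, go to q1
q1 | __Y[X]Y__   read X → write Y, move left, go to q2
q2 | __[Y]YY__   read Y → write _, move right, go to q2
q2 | ___[Y]Y__   read Y → write _, move right, go to q2
q2 | ____[Y]__   read Y → write _, move right, go to q2
q2 | _____[_]_   read _ → write Y, move right, go to q1
q1 | _____Y[_]   read _ → write _, move left, go to q0
q0 | _____[Y]_   read Y → write X, move right, go to q0
q0 | _____X[_]
Cell 1 holds _ when M halts.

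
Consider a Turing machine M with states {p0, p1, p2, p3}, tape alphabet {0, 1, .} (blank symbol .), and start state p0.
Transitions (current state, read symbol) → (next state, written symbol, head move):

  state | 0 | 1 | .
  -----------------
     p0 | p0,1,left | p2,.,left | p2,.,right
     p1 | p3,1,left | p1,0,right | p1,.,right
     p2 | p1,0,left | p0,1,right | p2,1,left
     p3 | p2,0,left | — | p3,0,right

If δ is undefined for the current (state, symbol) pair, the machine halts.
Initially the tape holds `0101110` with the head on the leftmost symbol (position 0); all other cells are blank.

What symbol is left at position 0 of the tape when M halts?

1

state=p0 head=0 tape=.[0]101110   (p0,0)→(p0,1,left)
state=p0 head=-1 tape=[.]1101110   (p0,.)→(p2,.,right)
state=p2 head=0 tape=.[1]101110   (p2,1)→(p0,1,right)
state=p0 head=1 tape=.1[1]01110   (p0,1)→(p2,.,left)
state=p2 head=0 tape=.[1].01110   (p2,1)→(p0,1,right)
state=p0 head=1 tape=.1[.]01110   (p0,.)→(p2,.,right)
state=p2 head=2 tape=.1.[0]1110   (p2,0)→(p1,0,left)
state=p1 head=1 tape=.1[.]01110   (p1,.)→(p1,.,right)
state=p1 head=2 tape=.1.[0]1110   (p1,0)→(p3,1,left)
state=p3 head=1 tape=.1[.]11110   (p3,.)→(p3,0,right)
state=p3 head=2 tape=.10[1]1110
Cell 0 holds 1 when M halts.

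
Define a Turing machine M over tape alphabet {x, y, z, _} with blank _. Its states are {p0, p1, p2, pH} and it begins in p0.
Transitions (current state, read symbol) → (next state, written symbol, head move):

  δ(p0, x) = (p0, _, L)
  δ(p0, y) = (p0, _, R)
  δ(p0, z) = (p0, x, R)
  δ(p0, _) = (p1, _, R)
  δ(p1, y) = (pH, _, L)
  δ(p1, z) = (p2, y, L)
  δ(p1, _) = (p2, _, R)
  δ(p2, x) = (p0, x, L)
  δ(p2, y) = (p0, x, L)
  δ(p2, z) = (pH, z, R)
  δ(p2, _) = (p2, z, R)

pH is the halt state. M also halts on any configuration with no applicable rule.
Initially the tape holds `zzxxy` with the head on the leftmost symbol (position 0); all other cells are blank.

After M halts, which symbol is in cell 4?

x

p0 | _[z]zxxy   read z → write x, move R, go to p0
p0 | _x[z]xxy   read z → write x, move R, go to p0
p0 | _xx[x]xy   read x → write _, move L, go to p0
p0 | _x[x]_xy   read x → write _, move L, go to p0
p0 | _[x]__xy   read x → write _, move L, go to p0
p0 | [_]___xy   read _ → write _, move R, go to p1
p1 | _[_]__xy   read _ → write _, move R, go to p2
p2 | __[_]_xy   read _ → write z, move R, go to p2
p2 | __z[_]xy   read _ → write z, move R, go to p2
p2 | __zz[x]y   read x → write x, move L, go to p0
p0 | __z[z]xy   read z → write x, move R, go to p0
p0 | __zx[x]y   read x → write _, move L, go to p0
p0 | __z[x]_y   read x → write _, move L, go to p0
p0 | __[z]__y   read z → write x, move R, go to p0
p0 | __x[_]_y   read _ → write _, move R, go to p1
p1 | __x_[_]y   read _ → write _, move R, go to p2
p2 | __x__[y]   read y → write x, move L, go to p0
p0 | __x_[_]x   read _ → write _, move R, go to p1
p1 | __x__[x]
Cell 4 holds x when M halts.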